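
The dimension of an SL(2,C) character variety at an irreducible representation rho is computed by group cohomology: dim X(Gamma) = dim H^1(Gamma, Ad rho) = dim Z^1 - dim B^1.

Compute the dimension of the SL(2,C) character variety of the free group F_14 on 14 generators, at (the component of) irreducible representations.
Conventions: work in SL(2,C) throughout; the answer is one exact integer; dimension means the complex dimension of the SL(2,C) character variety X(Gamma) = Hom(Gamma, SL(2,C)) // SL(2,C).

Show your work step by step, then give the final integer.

The free group F_14: 14 generators, no relators.
So Z^1 = (sl_2)^14 in full: dim Z^1 = 42.
Irreducibility makes the coboundary map sl_2 -> Z^1 injective (trivial centralizer), so dim B^1 = 3.
dim X = dim H^1 = dim Z^1 - dim B^1 = 42 - 3 = 39.

39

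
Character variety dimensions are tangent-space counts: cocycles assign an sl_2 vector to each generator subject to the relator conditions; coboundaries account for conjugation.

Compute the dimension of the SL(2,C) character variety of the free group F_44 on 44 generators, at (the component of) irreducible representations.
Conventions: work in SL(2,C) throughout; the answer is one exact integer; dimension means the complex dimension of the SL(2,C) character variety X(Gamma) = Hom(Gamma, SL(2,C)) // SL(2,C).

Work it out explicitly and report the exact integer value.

129

Here Gamma is free of rank 44 — no relator constrains a cocycle.
A cocycle picks one sl_2 vector per generator freely, giving dim Z^1 = 3*44 = 132.
dim B^1 = 3: the coboundary map is injective because an irreducible image has centralizer 0 in sl_2.
dim X = dim H^1 = dim Z^1 - dim B^1 = 132 - 3 = 129.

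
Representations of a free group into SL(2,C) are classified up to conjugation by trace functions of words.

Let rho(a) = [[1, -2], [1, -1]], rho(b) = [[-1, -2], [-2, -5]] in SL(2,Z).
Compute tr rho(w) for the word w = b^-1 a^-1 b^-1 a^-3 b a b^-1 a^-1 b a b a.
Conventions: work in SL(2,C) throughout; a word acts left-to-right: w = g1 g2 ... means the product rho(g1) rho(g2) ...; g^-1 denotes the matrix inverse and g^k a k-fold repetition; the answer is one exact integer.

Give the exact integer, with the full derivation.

-171430

rho(b^-1) = [[-5, 2], [2, -1]]
... * rho(a^-1) = [[-1, 2], [-1, 1]]  ->  [[3, -8], [-1, 3]]
... * rho(b^-1) = [[-5, 2], [2, -1]]  ->  [[-31, 14], [11, -5]]
... * rho(a^-1) = [[-1, 2], [-1, 1]]  ->  [[17, -48], [-6, 17]]
... * rho(a^-1) = [[-1, 2], [-1, 1]]  ->  [[31, -14], [-11, 5]]
... * rho(a^-1) = [[-1, 2], [-1, 1]]  ->  [[-17, 48], [6, -17]]
... * rho(b) = [[-1, -2], [-2, -5]]  ->  [[-79, -206], [28, 73]]
... * rho(a) = [[1, -2], [1, -1]]  ->  [[-285, 364], [101, -129]]
... * rho(b^-1) = [[-5, 2], [2, -1]]  ->  [[2153, -934], [-763, 331]]
... * rho(a^-1) = [[-1, 2], [-1, 1]]  ->  [[-1219, 3372], [432, -1195]]
... * rho(b) = [[-1, -2], [-2, -5]]  ->  [[-5525, -14422], [1958, 5111]]
... * rho(a) = [[1, -2], [1, -1]]  ->  [[-19947, 25472], [7069, -9027]]
... * rho(b) = [[-1, -2], [-2, -5]]  ->  [[-30997, -87466], [10985, 30997]]
... * rho(a) = [[1, -2], [1, -1]]  ->  [[-118463, 149460], [41982, -52967]]
tr = -118463 + -52967 = -171430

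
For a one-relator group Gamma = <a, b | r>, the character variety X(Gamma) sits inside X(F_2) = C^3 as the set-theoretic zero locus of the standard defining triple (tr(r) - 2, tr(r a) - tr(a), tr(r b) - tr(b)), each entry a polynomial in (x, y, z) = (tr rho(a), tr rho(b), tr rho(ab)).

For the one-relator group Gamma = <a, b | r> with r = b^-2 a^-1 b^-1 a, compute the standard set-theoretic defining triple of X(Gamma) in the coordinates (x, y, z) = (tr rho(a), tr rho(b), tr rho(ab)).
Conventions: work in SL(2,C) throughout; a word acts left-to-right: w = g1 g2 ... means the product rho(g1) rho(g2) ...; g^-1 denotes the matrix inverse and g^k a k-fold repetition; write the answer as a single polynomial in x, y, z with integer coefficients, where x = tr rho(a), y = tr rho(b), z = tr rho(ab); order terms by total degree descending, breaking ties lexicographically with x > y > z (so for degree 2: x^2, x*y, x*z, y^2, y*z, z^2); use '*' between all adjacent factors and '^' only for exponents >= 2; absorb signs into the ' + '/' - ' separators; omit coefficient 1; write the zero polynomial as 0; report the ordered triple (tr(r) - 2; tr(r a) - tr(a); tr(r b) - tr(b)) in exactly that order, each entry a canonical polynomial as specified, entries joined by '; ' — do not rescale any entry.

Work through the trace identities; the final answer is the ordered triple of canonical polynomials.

x*y^2*z - x^2*y - y*z^2 + y - 2; x^2*y^2*z - x^3*y - x*y*z^2 - y^2*z + 2*x*y - x + z; x*y*z - x^2 - z^2 - y + 2

trace(a b^-1) = trace(a) trace(b) - trace(a b)   [inverse elimination on b] = x*y - z
trace(b^-2 a) = trace(a b^-1) trace(b) - trace(a)   [inverse elimination on b] = x*y^2 - y*z - x
trace(b^-1 a b^-2) = trace(b^-2 a) trace(b) - trace(b^-2 a b)   [inverse elimination on b] = x*y^3 - y^2*z - 2*x*y + z
trace(a^2) = trace(a) trace(a) - trace(1)   [square of a] = x^2 - 2
use: trace(a^2 b) = trace(a) trace(b a) - trace(b)   [square of a] = x*z - y
apply: trace(b^-1 a^2) = trace(a^2) trace(b) - trace(a^2 b)   [inverse elimination on b] = x^2*y - x*z - y
trace(a b^-2 a) = trace(b^-1 a^2) trace(b) - trace(b^-1 a^2 b)   [inverse elimination on b] = x^2*y^2 - x*y*z - x^2 - y^2 + 2
trace(a b a b) = trace(b a) trace(b a) - trace(1)   [split at a repeated b] = z^2 - 2
use: trace(a b a b^-1) = trace(a b a) trace(b) - trace(a b a b)   [inverse elimination on b] = x*y*z - y^2 - z^2 + 2
trace(a b^-2 a b) = trace(a b a b^-1) trace(b) - trace(a b a)   [inverse elimination on b] = x*y^2*z - y^3 - y*z^2 - x*z + 3*y
trace(b^-1 a b^-2 a) = trace(a b^-2 a) trace(b) - trace(a b^-2 a b)   [inverse elimination on b] = x^2*y^3 - 2*x*y^2*z - x^2*y + y*z^2 + x*z - y
apply: trace(b^-2 a^-1 b^-1 a) = trace(b^-1 a b^-2) trace(a) - trace(b^-1 a b^-2 a)   [inverse elimination on a] = x*y^2*z - x^2*y - y*z^2 + y
use: trace(b^-1 a^2 b^-2) = trace(b^-1 a^2 b^-1) trace(b) - trace(b^-1 a^2) = x^2*y^3 - x*y^2*z - 2*x^2*y - y^3 + x*z + 3*y
use: trace(a^3) = trace(a) trace(a^2) - trace(a) = x^3 - 3*x
trace(a^3 b) = trace(a) trace(b a^2) - trace(b a) = x^2*z - x*y - z
trace(a^2 b^-1 a) = trace(a^3) trace(b) - trace(a^3 b) = x^3*y - x^2*z - 2*x*y + z
trace(b a b) = trace(b) trace(a b) - trace(a) = y*z - x
trace(a b a^2 b) = trace(a) trace(b a b a) - trace(b a b) = x*z^2 - y*z - x
trace(a^2 b^-1 a b) = trace(a b a^2) trace(b) - trace(a b a^2 b) = x^2*y*z - x*y^2 - x*z^2 + x
apply: trace(b^-1 a b^-1 a^2) = trace(a^2 b^-1 a) trace(b) - trace(a^2 b^-1 a b) = x^3*y^2 - 2*x^2*y*z - x*y^2 + x*z^2 + y*z - x
use: trace(b^-1 a^2 b^-2 a) = trace(b^-1 a b^-1 a^2) trace(b) - trace(b^-1 a b^-1 a^2 b) = x^3*y^3 - 2*x^2*y^2*z - x^3*y - x*y^3 + x*y*z^2 + x^2*z + y^2*z + x*y - z
trace(b^-2 a^-1 b^-1 a^2) = trace(b^-1 a^2 b^-2) trace(a) - trace(b^-1 a^2 b^-2 a) = x^2*y^2*z - x^3*y - x*y*z^2 - y^2*z + 2*x*y + z
trace(a b^-1 a^-1 b) = trace(b a b^-1) trace(a) - trace(b a b^-1 a)   [inverse elimination on a] = -x*y*z + x^2 + y^2 + z^2 - 2
trace(b^-1 a^-1 b^-1 a) = trace(a b^-1 a^-1) trace(b) - trace(a b^-1 a^-1 b)   [inverse elimination on b] = x*y*z - x^2 - z^2 + 2
assemble the triple (trace(r) - 2; trace(r a) - x; trace(r b) - y)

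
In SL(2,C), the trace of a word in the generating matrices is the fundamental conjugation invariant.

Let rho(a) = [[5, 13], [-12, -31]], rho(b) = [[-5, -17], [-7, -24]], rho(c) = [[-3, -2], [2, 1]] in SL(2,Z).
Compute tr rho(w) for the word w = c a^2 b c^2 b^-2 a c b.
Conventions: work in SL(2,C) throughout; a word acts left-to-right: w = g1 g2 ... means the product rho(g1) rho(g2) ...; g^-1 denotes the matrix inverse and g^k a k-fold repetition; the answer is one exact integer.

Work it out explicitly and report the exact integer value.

rho(c) = [[-3, -2], [2, 1]]
... * rho(a) = [[5, 13], [-12, -31]]  ->  [[9, 23], [-2, -5]]
... * rho(a) = [[5, 13], [-12, -31]]  ->  [[-231, -596], [50, 129]]
... * rho(b) = [[-5, -17], [-7, -24]]  ->  [[5327, 18231], [-1153, -3946]]
... * rho(c) = [[-3, -2], [2, 1]]  ->  [[20481, 7577], [-4433, -1640]]
... * rho(c) = [[-3, -2], [2, 1]]  ->  [[-46289, -33385], [10019, 7226]]
... * rho(b^-1) = [[-24, 17], [7, -5]]  ->  [[877241, -619988], [-189874, 134193]]
... * rho(b^-1) = [[-24, 17], [7, -5]]  ->  [[-25393700, 18013037], [5496327, -3898823]]
... * rho(a) = [[5, 13], [-12, -31]]  ->  [[-343124944, -888522247], [74267511, 192315764]]
... * rho(c) = [[-3, -2], [2, 1]]  ->  [[-747669662, -202272359], [161828995, 43780742]]
... * rho(b) = [[-5, -17], [-7, -24]]  ->  [[5154254823, 17564920870], [-1115610169, -3801830723]]
tr = 5154254823 + -3801830723 = 1352424100

1352424100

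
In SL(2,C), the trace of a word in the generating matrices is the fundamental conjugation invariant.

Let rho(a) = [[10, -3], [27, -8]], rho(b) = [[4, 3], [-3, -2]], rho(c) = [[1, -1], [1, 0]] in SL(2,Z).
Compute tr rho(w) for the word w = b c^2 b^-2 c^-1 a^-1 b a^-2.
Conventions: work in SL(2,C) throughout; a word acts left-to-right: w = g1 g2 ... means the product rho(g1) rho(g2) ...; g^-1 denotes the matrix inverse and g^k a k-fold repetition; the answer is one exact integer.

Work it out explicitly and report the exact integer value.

rho(b) = [[4, 3], [-3, -2]]
... * rho(c) = [[1, -1], [1, 0]]  ->  [[7, -4], [-5, 3]]
... * rho(c) = [[1, -1], [1, 0]]  ->  [[3, -7], [-2, 5]]
... * rho(b^-1) = [[-2, -3], [3, 4]]  ->  [[-27, -37], [19, 26]]
... * rho(b^-1) = [[-2, -3], [3, 4]]  ->  [[-57, -67], [40, 47]]
... * rho(c^-1) = [[0, 1], [-1, 1]]  ->  [[67, -124], [-47, 87]]
... * rho(a^-1) = [[-8, 3], [-27, 10]]  ->  [[2812, -1039], [-1973, 729]]
... * rho(b) = [[4, 3], [-3, -2]]  ->  [[14365, 10514], [-10079, -7377]]
... * rho(a^-1) = [[-8, 3], [-27, 10]]  ->  [[-398798, 148235], [279811, -104007]]
... * rho(a^-1) = [[-8, 3], [-27, 10]]  ->  [[-811961, 285956], [569701, -200637]]
tr = -811961 + -200637 = -1012598

-1012598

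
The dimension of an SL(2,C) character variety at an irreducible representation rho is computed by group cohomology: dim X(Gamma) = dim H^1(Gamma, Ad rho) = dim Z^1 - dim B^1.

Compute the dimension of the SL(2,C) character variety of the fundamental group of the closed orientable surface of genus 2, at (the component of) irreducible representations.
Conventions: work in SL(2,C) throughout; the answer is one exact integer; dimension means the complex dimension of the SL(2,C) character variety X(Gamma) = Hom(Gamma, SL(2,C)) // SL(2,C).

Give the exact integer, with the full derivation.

6

The genus-2 surface group: 2g = 4 generators, one relator prod [a_i, b_i].
A cocycle assigns one sl_2 vector per generator subject to the relator condition d_2(z) = 0: dim of the unconstrained space is 3*2g = 12.
At an irreducible rho, H^2 = coker(d_2) vanishes (Poincare duality: H^2 is dual to H^0 = invariants = 0), so d_2 is surjective onto sl_2 and dim Z^1 = 12 - 3 = 9.
dim B^1 = 3 (coboundaries, injective at irreducible rho).
dim H^1 = 9 - 3 = 6 = dim X.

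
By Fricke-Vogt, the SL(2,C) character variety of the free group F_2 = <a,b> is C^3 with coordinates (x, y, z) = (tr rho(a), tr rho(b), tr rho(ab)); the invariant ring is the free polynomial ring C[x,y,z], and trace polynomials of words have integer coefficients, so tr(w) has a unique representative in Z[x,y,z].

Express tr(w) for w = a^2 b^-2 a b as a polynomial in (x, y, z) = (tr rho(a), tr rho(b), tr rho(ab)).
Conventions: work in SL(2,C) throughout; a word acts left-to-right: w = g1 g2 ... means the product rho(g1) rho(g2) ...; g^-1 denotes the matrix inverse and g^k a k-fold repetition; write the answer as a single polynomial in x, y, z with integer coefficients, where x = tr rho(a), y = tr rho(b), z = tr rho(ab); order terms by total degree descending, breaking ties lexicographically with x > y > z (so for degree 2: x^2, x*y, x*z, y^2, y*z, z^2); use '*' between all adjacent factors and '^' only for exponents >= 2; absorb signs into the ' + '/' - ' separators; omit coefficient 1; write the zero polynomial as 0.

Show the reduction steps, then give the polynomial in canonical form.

use: tr(b a^2) = tr(a) * tr(b a) - tr(b) = x*z - y
tr(a b a^2) = tr(a) * tr(b a^2) - tr(b a) = x^2*z - x*y - z
use: tr(b a b a) = tr(b a) * tr(b a) - tr(1) = z^2 - 2
tr(b a b) = tr(b) * tr(a b) - tr(a) = y*z - x
use: tr(a b a^2 b) = tr(a) * tr(b a b a) - tr(b a b) = x*z^2 - y*z - x
use: tr(a b a^2 b^-1) = tr(a b a^2) * tr(b) - tr(a b a^2 b) = x^2*y*z - x*y^2 - x*z^2 + x
apply: tr(a^2 b^-2 a b) = tr(a b a^2 b^-1) * tr(b) - tr(a b a^2) = x^2*y^2*z - x*y^3 - x*y*z^2 - x^2*z + 2*x*y + z

x^2*y^2*z - x*y^3 - x*y*z^2 - x^2*z + 2*x*y + z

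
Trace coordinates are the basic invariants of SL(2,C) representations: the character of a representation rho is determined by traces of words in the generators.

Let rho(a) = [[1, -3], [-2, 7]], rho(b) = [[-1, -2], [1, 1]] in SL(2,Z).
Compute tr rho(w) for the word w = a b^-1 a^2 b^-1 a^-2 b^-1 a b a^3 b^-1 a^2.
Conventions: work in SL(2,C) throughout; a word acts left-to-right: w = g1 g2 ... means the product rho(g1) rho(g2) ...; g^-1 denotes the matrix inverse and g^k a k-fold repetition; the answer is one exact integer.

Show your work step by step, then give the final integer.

rho(a) = [[1, -3], [-2, 7]]
... * rho(b^-1) = [[1, 2], [-1, -1]]  ->  [[4, 5], [-9, -11]]
... * rho(a) = [[1, -3], [-2, 7]]  ->  [[-6, 23], [13, -50]]
... * rho(a) = [[1, -3], [-2, 7]]  ->  [[-52, 179], [113, -389]]
... * rho(b^-1) = [[1, 2], [-1, -1]]  ->  [[-231, -283], [502, 615]]
... * rho(a^-1) = [[7, 3], [2, 1]]  ->  [[-2183, -976], [4744, 2121]]
... * rho(a^-1) = [[7, 3], [2, 1]]  ->  [[-17233, -7525], [37450, 16353]]
... * rho(b^-1) = [[1, 2], [-1, -1]]  ->  [[-9708, -26941], [21097, 58547]]
... * rho(a) = [[1, -3], [-2, 7]]  ->  [[44174, -159463], [-95997, 346538]]
... * rho(b) = [[-1, -2], [1, 1]]  ->  [[-203637, -247811], [442535, 538532]]
... * rho(a) = [[1, -3], [-2, 7]]  ->  [[291985, -1123766], [-634529, 2442119]]
... * rho(a) = [[1, -3], [-2, 7]]  ->  [[2539517, -8742317], [-5518767, 18998420]]
... * rho(a) = [[1, -3], [-2, 7]]  ->  [[20024151, -68814770], [-43515607, 149545241]]
... * rho(b^-1) = [[1, 2], [-1, -1]]  ->  [[88838921, 108863072], [-193060848, -236576455]]
... * rho(a) = [[1, -3], [-2, 7]]  ->  [[-128887223, 495524741], [280092062, -1076852641]]
... * rho(a) = [[1, -3], [-2, 7]]  ->  [[-1119936705, 3855334856], [2433797344, -8378244673]]
tr = -1119936705 + -8378244673 = -9498181378

-9498181378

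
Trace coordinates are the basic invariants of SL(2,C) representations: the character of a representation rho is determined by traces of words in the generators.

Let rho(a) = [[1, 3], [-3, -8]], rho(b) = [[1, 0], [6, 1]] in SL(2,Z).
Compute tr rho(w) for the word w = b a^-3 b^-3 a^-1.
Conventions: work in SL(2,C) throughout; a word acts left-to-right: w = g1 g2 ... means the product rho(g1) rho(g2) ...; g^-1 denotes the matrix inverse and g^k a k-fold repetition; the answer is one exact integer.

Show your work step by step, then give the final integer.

rho(b) = [[1, 0], [6, 1]]
... * rho(a^-1) = [[-8, -3], [3, 1]]  ->  [[-8, -3], [-45, -17]]
... * rho(a^-1) = [[-8, -3], [3, 1]]  ->  [[55, 21], [309, 118]]
... * rho(a^-1) = [[-8, -3], [3, 1]]  ->  [[-377, -144], [-2118, -809]]
... * rho(b^-1) = [[1, 0], [-6, 1]]  ->  [[487, -144], [2736, -809]]
... * rho(b^-1) = [[1, 0], [-6, 1]]  ->  [[1351, -144], [7590, -809]]
... * rho(b^-1) = [[1, 0], [-6, 1]]  ->  [[2215, -144], [12444, -809]]
... * rho(a^-1) = [[-8, -3], [3, 1]]  ->  [[-18152, -6789], [-101979, -38141]]
tr = -18152 + -38141 = -56293

-56293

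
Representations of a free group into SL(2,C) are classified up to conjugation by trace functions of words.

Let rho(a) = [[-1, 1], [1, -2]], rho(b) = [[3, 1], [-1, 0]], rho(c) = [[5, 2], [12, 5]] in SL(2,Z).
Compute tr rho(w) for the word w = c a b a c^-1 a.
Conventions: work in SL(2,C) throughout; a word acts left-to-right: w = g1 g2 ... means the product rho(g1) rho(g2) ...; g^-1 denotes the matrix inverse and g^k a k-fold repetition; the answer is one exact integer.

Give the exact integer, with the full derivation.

225

rho(c) = [[5, 2], [12, 5]]
... * rho(a) = [[-1, 1], [1, -2]]  ->  [[-3, 1], [-7, 2]]
... * rho(b) = [[3, 1], [-1, 0]]  ->  [[-10, -3], [-23, -7]]
... * rho(a) = [[-1, 1], [1, -2]]  ->  [[7, -4], [16, -9]]
... * rho(c^-1) = [[5, -2], [-12, 5]]  ->  [[83, -34], [188, -77]]
... * rho(a) = [[-1, 1], [1, -2]]  ->  [[-117, 151], [-265, 342]]
tr = -117 + 342 = 225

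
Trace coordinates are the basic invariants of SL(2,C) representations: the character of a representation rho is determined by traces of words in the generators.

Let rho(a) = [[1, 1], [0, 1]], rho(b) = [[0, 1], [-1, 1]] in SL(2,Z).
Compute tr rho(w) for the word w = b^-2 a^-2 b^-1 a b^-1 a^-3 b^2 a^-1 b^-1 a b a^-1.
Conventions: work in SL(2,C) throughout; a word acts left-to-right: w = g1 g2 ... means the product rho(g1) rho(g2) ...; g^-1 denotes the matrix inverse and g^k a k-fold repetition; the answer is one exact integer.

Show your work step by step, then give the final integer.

rho(b^-1) = [[1, -1], [1, 0]]
... * rho(b^-1) = [[1, -1], [1, 0]]  ->  [[0, -1], [1, -1]]
... * rho(a^-1) = [[1, -1], [0, 1]]  ->  [[0, -1], [1, -2]]
... * rho(a^-1) = [[1, -1], [0, 1]]  ->  [[0, -1], [1, -3]]
... * rho(b^-1) = [[1, -1], [1, 0]]  ->  [[-1, 0], [-2, -1]]
... * rho(a) = [[1, 1], [0, 1]]  ->  [[-1, -1], [-2, -3]]
... * rho(b^-1) = [[1, -1], [1, 0]]  ->  [[-2, 1], [-5, 2]]
... * rho(a^-1) = [[1, -1], [0, 1]]  ->  [[-2, 3], [-5, 7]]
... * rho(a^-1) = [[1, -1], [0, 1]]  ->  [[-2, 5], [-5, 12]]
... * rho(a^-1) = [[1, -1], [0, 1]]  ->  [[-2, 7], [-5, 17]]
... * rho(b) = [[0, 1], [-1, 1]]  ->  [[-7, 5], [-17, 12]]
... * rho(b) = [[0, 1], [-1, 1]]  ->  [[-5, -2], [-12, -5]]
... * rho(a^-1) = [[1, -1], [0, 1]]  ->  [[-5, 3], [-12, 7]]
... * rho(b^-1) = [[1, -1], [1, 0]]  ->  [[-2, 5], [-5, 12]]
... * rho(a) = [[1, 1], [0, 1]]  ->  [[-2, 3], [-5, 7]]
... * rho(b) = [[0, 1], [-1, 1]]  ->  [[-3, 1], [-7, 2]]
... * rho(a^-1) = [[1, -1], [0, 1]]  ->  [[-3, 4], [-7, 9]]
tr = -3 + 9 = 6

6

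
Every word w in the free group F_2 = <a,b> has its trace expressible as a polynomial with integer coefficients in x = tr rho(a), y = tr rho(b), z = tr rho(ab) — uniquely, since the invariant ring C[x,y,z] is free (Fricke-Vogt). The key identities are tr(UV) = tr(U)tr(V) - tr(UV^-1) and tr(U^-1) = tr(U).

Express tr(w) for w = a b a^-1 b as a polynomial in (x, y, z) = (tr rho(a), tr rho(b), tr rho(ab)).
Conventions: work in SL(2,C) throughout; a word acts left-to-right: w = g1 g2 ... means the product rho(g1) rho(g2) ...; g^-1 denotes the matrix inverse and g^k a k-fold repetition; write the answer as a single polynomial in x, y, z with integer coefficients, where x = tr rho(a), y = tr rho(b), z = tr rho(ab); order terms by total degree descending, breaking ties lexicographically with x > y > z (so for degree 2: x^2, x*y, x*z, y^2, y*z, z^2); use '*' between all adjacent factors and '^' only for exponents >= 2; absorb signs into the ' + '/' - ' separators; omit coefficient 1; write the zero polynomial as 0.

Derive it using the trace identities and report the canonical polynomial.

x*y*z - x^2 - z^2 + 2

trace(b a b) = trace(b) * trace(a b) - trace(a)  (reduce the b square) = y*z - x
trace(b a b a) = trace(a b) * trace(a b) - trace(1)  (split on a) = z^2 - 2
use: trace(a b a^-1 b) = trace(b a b) * trace(a) - trace(b a b a)  (eliminate a^-1) = x*y*z - x^2 - z^2 + 2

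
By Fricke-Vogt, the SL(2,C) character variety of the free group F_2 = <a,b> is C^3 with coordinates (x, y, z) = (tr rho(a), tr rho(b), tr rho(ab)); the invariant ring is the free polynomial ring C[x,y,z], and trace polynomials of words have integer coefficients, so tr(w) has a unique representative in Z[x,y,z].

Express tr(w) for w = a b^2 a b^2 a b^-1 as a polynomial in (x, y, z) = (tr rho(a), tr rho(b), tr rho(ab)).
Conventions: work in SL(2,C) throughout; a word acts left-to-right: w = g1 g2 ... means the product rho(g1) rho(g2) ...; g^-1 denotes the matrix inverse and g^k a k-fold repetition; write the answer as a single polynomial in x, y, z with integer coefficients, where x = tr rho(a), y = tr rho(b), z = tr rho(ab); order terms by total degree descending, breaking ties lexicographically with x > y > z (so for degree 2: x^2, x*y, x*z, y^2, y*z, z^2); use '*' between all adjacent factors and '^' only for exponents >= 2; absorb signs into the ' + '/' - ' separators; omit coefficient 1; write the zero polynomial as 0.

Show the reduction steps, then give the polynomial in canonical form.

x*y^3*z^2 - 2*x^2*y^2*z - y^4*z - y^2*z^3 + x^3*y + x*y^3 + 2*x*y*z^2 - x^2*z + 3*y^2*z - 4*x*y + z

tr(b a b a) = tr(b a) * tr(b a) - tr(1) = z^2 - 2
tr(b a b) = tr(b) * tr(a b) - tr(a) = y*z - x
tr(a^2 b a b) = tr(a) * tr(b a b a) - tr(b a b) = x*z^2 - y*z - x
tr(a b a) = tr(a) * tr(b a) - tr(b) = x*z - y
tr(a^2 b a) = tr(a) * tr(a b a) - tr(a b) = x^2*z - x*y - z
tr(a b^2 a^2 b) = tr(b) * tr(a^2 b a b) - tr(a^2 b a) = x*y*z^2 - x^2*z - y^2*z + z
tr(a^2) = tr(a) * tr(a) - tr(1) = x^2 - 2
tr(a b^2 a) = tr(b) * tr(a^2 b) - tr(a^2) = x*y*z - x^2 - y^2 + 2
tr(a b^2 a^2) = tr(a) * tr(a b^2 a) - tr(a b^2) = x^2*y*z - x^3 - x*y^2 - y*z + 3*x
tr(a b^2 a b^2 a) = tr(b) * tr(a b^2 a^2 b) - tr(a b^2 a^2) = x*y^2*z^2 - 2*x^2*y*z - y^3*z + x^3 + x*y^2 + 2*y*z - 3*x
tr(a b a b a b) = tr(a b a b) * tr(a b) - tr(b a) = z^3 - 3*z
tr(a b^2 a b a b) = tr(b) * tr(a b a b a b) - tr(a b a b a) = y*z^3 - x*z^2 - 2*y*z + x
tr(b^2 a b a) = tr(b) * tr(a b a b) - tr(a b a) = y*z^2 - x*z - y
tr(b^2 a b) = tr(b) * tr(b a b) - tr(b a) = y^2*z - x*y - z
tr(a b^2 a b a) = tr(a) * tr(b^2 a b a) - tr(b^2 a b) = x*y*z^2 - x^2*z - y^2*z + z
tr(a b^2 a b^2 a b) = tr(b) * tr(a b^2 a b a b) - tr(a b^2 a b a) = y^2*z^3 - 2*x*y*z^2 + x^2*z - y^2*z + x*y - z
tr(a b^2 a b^2 a b^-1) = tr(a b^2 a b^2 a) * tr(b) - tr(a b^2 a b^2 a b) = x*y^3*z^2 - 2*x^2*y^2*z - y^4*z - y^2*z^3 + x^3*y + x*y^3 + 2*x*y*z^2 - x^2*z + 3*y^2*z - 4*x*y + z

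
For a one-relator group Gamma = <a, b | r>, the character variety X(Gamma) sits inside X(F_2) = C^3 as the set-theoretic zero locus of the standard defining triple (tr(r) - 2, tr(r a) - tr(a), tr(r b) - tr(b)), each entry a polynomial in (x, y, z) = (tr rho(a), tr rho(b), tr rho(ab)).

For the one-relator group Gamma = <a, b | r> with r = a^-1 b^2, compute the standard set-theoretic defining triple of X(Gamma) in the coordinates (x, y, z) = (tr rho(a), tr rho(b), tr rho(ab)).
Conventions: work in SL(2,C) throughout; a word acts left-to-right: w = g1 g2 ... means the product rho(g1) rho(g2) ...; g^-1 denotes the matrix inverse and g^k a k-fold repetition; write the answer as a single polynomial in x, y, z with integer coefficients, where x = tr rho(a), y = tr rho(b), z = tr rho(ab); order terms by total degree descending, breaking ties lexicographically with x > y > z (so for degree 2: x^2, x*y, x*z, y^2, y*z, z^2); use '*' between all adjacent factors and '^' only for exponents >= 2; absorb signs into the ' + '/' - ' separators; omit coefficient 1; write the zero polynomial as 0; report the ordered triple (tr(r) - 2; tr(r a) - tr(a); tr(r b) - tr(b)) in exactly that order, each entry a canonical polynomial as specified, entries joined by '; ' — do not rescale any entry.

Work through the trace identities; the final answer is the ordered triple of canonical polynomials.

x*y^2 - y*z - x - 2; y^2 - x - 2; x*y^3 - y^2*z - 2*x*y - y + z

tr(b^2) = tr(b) * tr(b) - tr(1) = y^2 - 2
tr(b^2 a) = tr(b) * tr(a b) - tr(a) = y*z - x
apply: tr(a^-1 b^2) = tr(b^2) * tr(a) - tr(b^2 a) = x*y^2 - y*z - x
use: tr(b^3) = tr(b) * tr(b^2) - tr(b) = y^3 - 3*y
tr(b^3 a) = tr(b) * tr(a b^2) - tr(a b) = y^2*z - x*y - z
tr(a^-1 b^3) = tr(b^3) * tr(a) - tr(b^3 a) = x*y^3 - y^2*z - 2*x*y + z
assemble the triple (tr(r) - 2; tr(r a) - x; tr(r b) - y)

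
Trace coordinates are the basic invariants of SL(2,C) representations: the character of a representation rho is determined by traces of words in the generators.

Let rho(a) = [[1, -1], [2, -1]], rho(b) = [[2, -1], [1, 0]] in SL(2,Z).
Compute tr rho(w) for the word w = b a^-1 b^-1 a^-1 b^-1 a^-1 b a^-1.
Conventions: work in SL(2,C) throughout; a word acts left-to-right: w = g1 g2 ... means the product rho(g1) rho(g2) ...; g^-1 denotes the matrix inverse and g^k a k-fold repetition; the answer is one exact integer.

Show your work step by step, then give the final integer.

3

rho(b) = [[2, -1], [1, 0]]
... * rho(a^-1) = [[-1, 1], [-2, 1]]  ->  [[0, 1], [-1, 1]]
... * rho(b^-1) = [[0, 1], [-1, 2]]  ->  [[-1, 2], [-1, 1]]
... * rho(a^-1) = [[-1, 1], [-2, 1]]  ->  [[-3, 1], [-1, 0]]
... * rho(b^-1) = [[0, 1], [-1, 2]]  ->  [[-1, -1], [0, -1]]
... * rho(a^-1) = [[-1, 1], [-2, 1]]  ->  [[3, -2], [2, -1]]
... * rho(b) = [[2, -1], [1, 0]]  ->  [[4, -3], [3, -2]]
... * rho(a^-1) = [[-1, 1], [-2, 1]]  ->  [[2, 1], [1, 1]]
tr = 2 + 1 = 3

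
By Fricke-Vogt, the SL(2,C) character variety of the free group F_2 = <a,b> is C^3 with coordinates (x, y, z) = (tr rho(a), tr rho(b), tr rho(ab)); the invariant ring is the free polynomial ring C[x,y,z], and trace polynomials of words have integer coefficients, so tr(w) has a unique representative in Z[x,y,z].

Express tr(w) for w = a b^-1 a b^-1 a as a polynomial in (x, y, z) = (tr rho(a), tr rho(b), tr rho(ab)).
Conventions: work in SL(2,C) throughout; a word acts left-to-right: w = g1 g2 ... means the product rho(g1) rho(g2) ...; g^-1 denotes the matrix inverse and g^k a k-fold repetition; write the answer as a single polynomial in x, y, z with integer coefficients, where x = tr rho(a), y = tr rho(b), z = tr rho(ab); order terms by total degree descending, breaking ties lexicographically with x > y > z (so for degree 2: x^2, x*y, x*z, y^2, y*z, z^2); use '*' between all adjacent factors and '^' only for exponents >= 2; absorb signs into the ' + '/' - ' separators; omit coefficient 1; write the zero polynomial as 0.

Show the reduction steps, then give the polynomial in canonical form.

x^3*y^2 - 2*x^2*y*z - x*y^2 + x*z^2 + y*z - x

trace(a^2) = trace(a)*trace(a) - trace(1)  (reduce the a square) = x^2 - 2
trace(a^3) = trace(a)*trace(a^2) - trace(a)  (reduce the a square) = x^3 - 3*x
use: trace(a b a) = trace(a)*trace(b a) - trace(b)  (reduce the a square) = x*z - y
use: trace(a^3 b) = trace(a)*trace(a b a) - trace(a b)  (reduce the a square) = x^2*z - x*y - z
trace(a^2 b^-1 a) = trace(a^3)*trace(b) - trace(a^3 b)  (eliminate b^-1) = x^3*y - x^2*z - 2*x*y + z
apply: trace(b a b a) = trace(b a)*trace(b a) - trace(1)  (split on b) = z^2 - 2
use: trace(b a b) = trace(b)*trace(a b) - trace(a)  (reduce the b square) = y*z - x
use: trace(a b a^2 b) = trace(a)*trace(b a b a) - trace(b a b)  (reduce the a square) = x*z^2 - y*z - x
trace(a^2 b^-1 a b) = trace(a b a^2)*trace(b) - trace(a b a^2 b)  (eliminate b^-1) = x^2*y*z - x*y^2 - x*z^2 + x
trace(a b^-1 a b^-1 a) = trace(a^2 b^-1 a)*trace(b) - trace(a^2 b^-1 a b)  (eliminate b^-1) = x^3*y^2 - 2*x^2*y*z - x*y^2 + x*z^2 + y*z - x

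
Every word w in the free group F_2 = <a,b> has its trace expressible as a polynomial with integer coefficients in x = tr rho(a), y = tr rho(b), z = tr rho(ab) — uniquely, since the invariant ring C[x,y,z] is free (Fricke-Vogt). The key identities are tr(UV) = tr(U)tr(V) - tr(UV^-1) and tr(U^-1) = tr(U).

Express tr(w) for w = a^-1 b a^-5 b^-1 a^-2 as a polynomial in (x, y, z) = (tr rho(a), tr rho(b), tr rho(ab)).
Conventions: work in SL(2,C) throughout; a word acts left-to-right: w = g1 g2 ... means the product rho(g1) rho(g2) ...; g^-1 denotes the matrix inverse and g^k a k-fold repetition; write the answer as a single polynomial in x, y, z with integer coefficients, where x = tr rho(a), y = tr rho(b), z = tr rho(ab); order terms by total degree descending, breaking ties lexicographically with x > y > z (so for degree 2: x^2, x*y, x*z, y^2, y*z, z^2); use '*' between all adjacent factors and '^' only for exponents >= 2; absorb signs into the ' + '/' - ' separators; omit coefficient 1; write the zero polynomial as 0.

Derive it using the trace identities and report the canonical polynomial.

trace(a^-1 b) = trace(b) * trace(a) - trace(b a) = x*y - z
reduce: trace(b a^-2) = trace(a^-1 b) * trace(a) - trace(a^-1 b a) = x^2*y - x*z - y
trace(b a^-3) = trace(b a^-2) * trace(a) - trace(b a^-1) = x^3*y - x^2*z - 2*x*y + z
reduce: trace(a^-3 b a^-1) = trace(b a^-3) * trace(a) - trace(b a^-2) = x^4*y - x^3*z - 3*x^2*y + 2*x*z + y
reduce: trace(a^-3 b a^-2) = trace(a^-3 b a^-1) * trace(a) - trace(a^-3 b) = x^5*y - x^4*z - 4*x^3*y + 3*x^2*z + 3*x*y - z
trace(b^2) = trace(b) * trace(b) - trace(1) = y^2 - 2
reduce: trace(b^2 a) = trace(b) * trace(a b) - trace(a) = y*z - x
reduce: trace(b a^-1 b) = trace(b^2) * trace(a) - trace(b^2 a) = x*y^2 - y*z - x
trace(b a b a) = trace(b a) * trace(b a) - trace(1)   [split at repeated b] = z^2 - 2
so trace(b a^-1 b a) = trace(b a b) * trace(a) - trace(b a b a) = x*y*z - x^2 - z^2 + 2
trace(a^-1 b a^-1 b) = trace(b a^-1 b) * trace(a) - trace(b a^-1 b a) = x^2*y^2 - 2*x*y*z + z^2 - 2
so trace(b a^-2 b a^-1) = trace(a^-1 b a^-1 b) * trace(a) - trace(a^-1 b a^-1 b a) = x^3*y^2 - 2*x^2*y*z - x*y^2 + x*z^2 + y*z - x
so trace(b a^-2 b) = trace(b^2 a^-1) * trace(a) - trace(b^2) = x^2*y^2 - x*y*z - x^2 - y^2 + 2
trace(a^-1 b a^-2 b a^-1) = trace(b a^-2 b a^-1) * trace(a) - trace(b a^-2 b) = x^4*y^2 - 2*x^3*y*z - 2*x^2*y^2 + x^2*z^2 + 2*x*y*z + y^2 - 2
trace(a^-3 b a^-2 b) = trace(a^-1 b a^-2 b a^-1) * trace(a) - trace(a^-1 b a^-2 b) = x^5*y^2 - 2*x^4*y*z - 3*x^3*y^2 + x^3*z^2 + 4*x^2*y*z + 2*x*y^2 - x*z^2 - y*z - x
so trace(a^-2 b^-1 a^-3 b) = trace(a^-3 b a^-2) * trace(b) - trace(a^-3 b a^-2 b) = x^4*y*z - x^3*y^2 - x^3*z^2 - x^2*y*z + x*y^2 + x*z^2 + x
trace(b^-1 a^-1 b a) = trace(a^-1 b a) * trace(b) - trace(a^-1 b a b) = -x*y*z + x^2 + y^2 + z^2 - 2
trace(a^-1 b a^-1 b^-1) = trace(b^-1 a^-1 b) * trace(a) - trace(b^-1 a^-1 b a) = x*y*z - y^2 - z^2 + 2
reduce: trace(b a^-1 b^-1 a^-2) = trace(a^-1 b a^-1 b^-1) * trace(a) - trace(a^-1 b a^-1 b^-1 a) = x^2*y*z - x*y^2 - x*z^2 + x
trace(a^-1 b^-1 a^-3 b) = trace(b a^-1 b^-1 a^-2) * trace(a) - trace(b a^-1 b^-1 a^-1) = x^3*y*z - x^2*y^2 - x^2*z^2 - x*y*z + x^2 + y^2 + z^2 - 2
trace(a^-2 b^-1 a^-3 b a^-1) = trace(a^-2 b^-1 a^-3 b) * trace(a) - trace(a^-2 b^-1 a^-3 b a) = x^5*y*z - x^4*y^2 - x^4*z^2 - 2*x^3*y*z + 2*x^2*y^2 + 2*x^2*z^2 + x*y*z - y^2 - z^2 + 2
reduce: trace(a^-4 b^-1 a^-3 b) = trace(a^-2 b^-1 a^-3 b a^-1) * trace(a) - trace(a^-2 b^-1 a^-3 b) = x^6*y*z - x^5*y^2 - x^5*z^2 - 3*x^4*y*z + 3*x^3*y^2 + 3*x^3*z^2 + 2*x^2*y*z - 2*x*y^2 - 2*x*z^2 + x
trace(a^-1 b a^-5 b^-1 a^-2) = trace(a^-4 b^-1 a^-3 b) * trace(a) - trace(a^-4 b^-1 a^-3 b a) = x^7*y*z - x^6*y^2 - x^6*z^2 - 4*x^5*y*z + 4*x^4*y^2 + 4*x^4*z^2 + 4*x^3*y*z - 4*x^2*y^2 - 4*x^2*z^2 - x*y*z + x^2 + y^2 + z^2 - 2

x^7*y*z - x^6*y^2 - x^6*z^2 - 4*x^5*y*z + 4*x^4*y^2 + 4*x^4*z^2 + 4*x^3*y*z - 4*x^2*y^2 - 4*x^2*z^2 - x*y*z + x^2 + y^2 + z^2 - 2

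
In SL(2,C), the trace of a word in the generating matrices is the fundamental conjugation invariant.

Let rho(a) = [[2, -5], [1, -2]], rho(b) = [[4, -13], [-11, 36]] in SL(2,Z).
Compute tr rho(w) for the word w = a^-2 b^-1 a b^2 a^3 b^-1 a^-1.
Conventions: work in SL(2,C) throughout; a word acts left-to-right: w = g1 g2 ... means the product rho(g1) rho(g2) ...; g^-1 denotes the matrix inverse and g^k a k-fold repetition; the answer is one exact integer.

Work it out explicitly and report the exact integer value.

1830400

rho(a^-1) = [[-2, 5], [-1, 2]]
... * rho(a^-1) = [[-2, 5], [-1, 2]]  ->  [[-1, 0], [0, -1]]
... * rho(b^-1) = [[36, 13], [11, 4]]  ->  [[-36, -13], [-11, -4]]
... * rho(a) = [[2, -5], [1, -2]]  ->  [[-85, 206], [-26, 63]]
... * rho(b) = [[4, -13], [-11, 36]]  ->  [[-2606, 8521], [-797, 2606]]
... * rho(b) = [[4, -13], [-11, 36]]  ->  [[-104155, 340634], [-31854, 104177]]
... * rho(a) = [[2, -5], [1, -2]]  ->  [[132324, -160493], [40469, -49084]]
... * rho(a) = [[2, -5], [1, -2]]  ->  [[104155, -340634], [31854, -104177]]
... * rho(a) = [[2, -5], [1, -2]]  ->  [[-132324, 160493], [-40469, 49084]]
... * rho(b^-1) = [[36, 13], [11, 4]]  ->  [[-2998241, -1078240], [-916960, -329761]]
... * rho(a^-1) = [[-2, 5], [-1, 2]]  ->  [[7074722, -17147685], [2163681, -5244322]]
tr = 7074722 + -5244322 = 1830400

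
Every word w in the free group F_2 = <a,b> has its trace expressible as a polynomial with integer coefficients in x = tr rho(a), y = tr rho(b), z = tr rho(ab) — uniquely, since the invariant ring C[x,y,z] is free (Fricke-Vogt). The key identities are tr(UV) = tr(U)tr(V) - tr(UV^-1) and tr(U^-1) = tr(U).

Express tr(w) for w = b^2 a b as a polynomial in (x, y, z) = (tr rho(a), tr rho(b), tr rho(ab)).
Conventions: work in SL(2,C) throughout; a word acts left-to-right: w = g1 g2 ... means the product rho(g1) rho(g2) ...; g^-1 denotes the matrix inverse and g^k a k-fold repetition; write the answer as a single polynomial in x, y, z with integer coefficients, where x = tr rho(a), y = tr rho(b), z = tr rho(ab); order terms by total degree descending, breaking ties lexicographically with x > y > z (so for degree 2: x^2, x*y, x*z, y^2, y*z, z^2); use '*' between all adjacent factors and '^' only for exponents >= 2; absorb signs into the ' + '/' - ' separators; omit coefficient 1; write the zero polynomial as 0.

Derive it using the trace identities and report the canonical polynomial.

y^2*z - x*y - z

tr(a b^2) = tr(b) tr(a b) - tr(a) = y*z - x
tr(b^2 a b) = tr(b) tr(a b^2) - tr(a b) = y^2*z - x*y - z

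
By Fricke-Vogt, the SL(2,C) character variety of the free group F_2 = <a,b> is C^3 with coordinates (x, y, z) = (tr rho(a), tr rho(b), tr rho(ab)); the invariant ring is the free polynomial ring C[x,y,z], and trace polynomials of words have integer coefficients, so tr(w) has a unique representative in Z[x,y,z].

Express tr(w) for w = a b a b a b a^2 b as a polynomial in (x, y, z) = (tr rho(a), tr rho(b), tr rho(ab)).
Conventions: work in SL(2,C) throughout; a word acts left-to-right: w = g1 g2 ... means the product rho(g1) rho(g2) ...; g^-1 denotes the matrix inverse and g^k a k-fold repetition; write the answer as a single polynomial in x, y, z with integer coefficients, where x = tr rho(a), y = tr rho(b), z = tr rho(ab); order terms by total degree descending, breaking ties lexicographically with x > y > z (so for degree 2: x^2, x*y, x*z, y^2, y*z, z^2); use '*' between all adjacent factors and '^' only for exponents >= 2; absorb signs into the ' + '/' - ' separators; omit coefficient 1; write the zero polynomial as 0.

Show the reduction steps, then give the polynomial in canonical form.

next, trace(b a b a) = trace(a b) trace(a b) - trace(1)   [split at repeated a] = z^2 - 2
next, trace(b a b a b a b a) = trace(b a b a) trace(b a b a) - trace(1)   [split at repeated b] = z^4 - 4*z^2 + 2
next, trace(a b a b a b) = trace(a b) trace(a b a b) - trace(a^-1 b^-1)   [split at repeated a] = z^3 - 3*z
next, trace(b a b) = trace(b) trace(a b) - trace(a) = y*z - x
next, trace(a b a b a) = trace(a) trace(b a b a) - trace(b a b) = x*z^2 - y*z - x
trace(b a b a b a b) = trace(b) trace(a b a b a b) - trace(a b a b a) = y*z^3 - x*z^2 - 2*y*z + x
trace(a b a b a b a^2 b) = trace(a) trace(b a b a b a b a) - trace(b a b a b a b) = x*z^4 - y*z^3 - 3*x*z^2 + 2*y*z + x

x*z^4 - y*z^3 - 3*x*z^2 + 2*y*z + x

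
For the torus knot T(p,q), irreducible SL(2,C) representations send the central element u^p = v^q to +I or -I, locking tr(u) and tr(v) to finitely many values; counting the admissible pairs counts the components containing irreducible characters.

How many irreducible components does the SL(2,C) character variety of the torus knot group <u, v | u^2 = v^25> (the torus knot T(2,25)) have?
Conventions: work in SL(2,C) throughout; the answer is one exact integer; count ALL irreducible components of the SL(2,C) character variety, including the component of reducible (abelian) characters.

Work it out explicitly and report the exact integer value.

13

Gamma = < u, v | u^2 = v^25 > (torus knot T(2,25)); the central element u^2 = v^25 acts as +I or -I in any irreducible SL(2,C) representation.
So on each irreducible component the traces are pinned: tr(u) = 2*cos(pi*alpha/2) with 1 <= alpha <= 1, tr(v) = 2*cos(pi*beta/25) with 1 <= beta <= 24.
The two central values (-1)^alpha I and (-1)^beta I must be the same matrix, so alpha and beta share a parity.
Counting: 1 odd alphas x 12 odd betas + 0 even alphas x 12 even betas = 12 + 0 = 12.
That is 12 components of irreducible characters, and with the reducible (abelian) component the total is 13.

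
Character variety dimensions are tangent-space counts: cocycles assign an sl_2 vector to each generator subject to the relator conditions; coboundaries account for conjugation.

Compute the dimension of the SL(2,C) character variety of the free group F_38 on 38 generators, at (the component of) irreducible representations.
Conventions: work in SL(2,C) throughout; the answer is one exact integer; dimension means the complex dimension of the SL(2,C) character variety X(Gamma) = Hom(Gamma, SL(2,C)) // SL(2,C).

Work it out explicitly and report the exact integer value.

Here Gamma is free of rank 38 — no relator constrains a cocycle.
A cocycle picks one sl_2 vector per generator freely, giving dim Z^1 = 3*38 = 114.
Irreducibility makes the coboundary map sl_2 -> Z^1 injective (trivial centralizer), so dim B^1 = 3.
Therefore dim X = 114 - 3 = 111.

111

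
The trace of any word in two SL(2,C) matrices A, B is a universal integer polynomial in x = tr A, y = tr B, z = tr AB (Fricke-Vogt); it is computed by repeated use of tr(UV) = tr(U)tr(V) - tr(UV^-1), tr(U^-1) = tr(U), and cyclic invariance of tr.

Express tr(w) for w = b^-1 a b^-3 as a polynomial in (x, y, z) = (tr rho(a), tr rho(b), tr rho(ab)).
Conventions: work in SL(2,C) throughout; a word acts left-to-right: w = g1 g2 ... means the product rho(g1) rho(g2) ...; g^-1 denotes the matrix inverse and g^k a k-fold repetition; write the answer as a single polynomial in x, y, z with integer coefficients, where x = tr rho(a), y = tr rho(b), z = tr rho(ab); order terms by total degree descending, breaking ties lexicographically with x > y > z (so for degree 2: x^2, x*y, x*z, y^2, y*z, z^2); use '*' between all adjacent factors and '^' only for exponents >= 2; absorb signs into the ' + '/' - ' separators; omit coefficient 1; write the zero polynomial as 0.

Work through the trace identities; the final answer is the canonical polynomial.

x*y^4 - y^3*z - 3*x*y^2 + 2*y*z + x

trace(b^-1 a) = trace(a) trace(b) - trace(a b)  (eliminate b^-1) = x*y - z
apply: trace(a b^-2) = trace(b^-1 a) trace(b) - trace(b^-1 a b)  (eliminate b^-1) = x*y^2 - y*z - x
apply: trace(a b^-3) = trace(a b^-2) trace(b) - trace(a b^-1)  (eliminate b^-1) = x*y^3 - y^2*z - 2*x*y + z
trace(b^-1 a b^-3) = trace(a b^-3) trace(b) - trace(a b^-2)  (eliminate b^-1) = x*y^4 - y^3*z - 3*x*y^2 + 2*y*z + x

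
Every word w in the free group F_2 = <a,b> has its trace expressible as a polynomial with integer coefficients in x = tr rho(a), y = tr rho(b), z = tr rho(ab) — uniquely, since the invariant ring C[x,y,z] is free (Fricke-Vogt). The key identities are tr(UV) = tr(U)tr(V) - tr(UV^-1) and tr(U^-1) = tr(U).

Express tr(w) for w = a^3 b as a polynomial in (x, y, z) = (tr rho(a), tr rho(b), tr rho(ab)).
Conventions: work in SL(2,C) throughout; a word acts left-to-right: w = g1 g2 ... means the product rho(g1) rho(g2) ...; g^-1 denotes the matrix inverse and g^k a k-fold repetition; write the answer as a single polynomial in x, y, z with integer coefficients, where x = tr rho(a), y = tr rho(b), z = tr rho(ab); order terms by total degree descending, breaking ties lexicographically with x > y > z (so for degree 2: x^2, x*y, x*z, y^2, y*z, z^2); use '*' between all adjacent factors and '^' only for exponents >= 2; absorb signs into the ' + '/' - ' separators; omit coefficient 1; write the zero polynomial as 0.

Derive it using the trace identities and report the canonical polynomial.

tr(a b a) = tr(a) tr(b a) - tr(b)  (reduce the a square) = x*z - y
tr(a^3 b) = tr(a) tr(a b a) - tr(a b)  (reduce the a square) = x^2*z - x*y - z

x^2*z - x*y - z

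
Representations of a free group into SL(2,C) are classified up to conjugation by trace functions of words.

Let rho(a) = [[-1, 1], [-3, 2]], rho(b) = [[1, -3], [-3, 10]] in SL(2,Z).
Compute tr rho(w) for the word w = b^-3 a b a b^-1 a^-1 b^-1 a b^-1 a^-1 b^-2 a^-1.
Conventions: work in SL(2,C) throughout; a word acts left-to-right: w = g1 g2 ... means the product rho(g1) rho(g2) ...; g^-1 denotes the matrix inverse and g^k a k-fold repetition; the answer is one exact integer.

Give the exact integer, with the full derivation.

rho(b^-1) = [[10, 3], [3, 1]]
... * rho(b^-1) = [[10, 3], [3, 1]]  ->  [[109, 33], [33, 10]]
... * rho(b^-1) = [[10, 3], [3, 1]]  ->  [[1189, 360], [360, 109]]
... * rho(a) = [[-1, 1], [-3, 2]]  ->  [[-2269, 1909], [-687, 578]]
... * rho(b) = [[1, -3], [-3, 10]]  ->  [[-7996, 25897], [-2421, 7841]]
... * rho(a) = [[-1, 1], [-3, 2]]  ->  [[-69695, 43798], [-21102, 13261]]
... * rho(b^-1) = [[10, 3], [3, 1]]  ->  [[-565556, -165287], [-171237, -50045]]
... * rho(a^-1) = [[2, -1], [3, -1]]  ->  [[-1626973, 730843], [-492609, 221282]]
... * rho(b^-1) = [[10, 3], [3, 1]]  ->  [[-14077201, -4150076], [-4262244, -1256545]]
... * rho(a) = [[-1, 1], [-3, 2]]  ->  [[26527429, -22377353], [8031879, -6775334]]
... * rho(b^-1) = [[10, 3], [3, 1]]  ->  [[198142231, 57204934], [59992788, 17320303]]
... * rho(a^-1) = [[2, -1], [3, -1]]  ->  [[567899264, -255347165], [171946485, -77313091]]
... * rho(b^-1) = [[10, 3], [3, 1]]  ->  [[4912951145, 1448350627], [1487525577, 438526364]]
... * rho(b^-1) = [[10, 3], [3, 1]]  ->  [[53474563331, 16187204062], [16190834862, 4901103095]]
... * rho(a^-1) = [[2, -1], [3, -1]]  ->  [[155510738848, -69661767393], [47084979009, -21091937957]]
tr = 155510738848 + -21091937957 = 134418800891

134418800891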